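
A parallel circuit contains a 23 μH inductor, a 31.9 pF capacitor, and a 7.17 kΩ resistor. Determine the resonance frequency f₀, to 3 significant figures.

5.88 MHz

ω₀ = 1/√(LC) = 1/√(2.3e-05 × 3.19e-11) = 3.692e+07 rad/s
f₀ = ω₀/(2π) = 5.88 MHz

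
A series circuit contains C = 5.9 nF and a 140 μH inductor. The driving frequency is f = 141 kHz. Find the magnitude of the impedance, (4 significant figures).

ω = 2πf = 885900 rad/s
X_L = ωL = 124.0 Ω
X_C = 1/(ωC) = 191.3 Ω
Net reactance X = X_L − X_C = -67.28 Ω
Z = − j67.28 Ω
|Z| = √(0² + 67.28²) = 67.28 Ω

67.28 Ω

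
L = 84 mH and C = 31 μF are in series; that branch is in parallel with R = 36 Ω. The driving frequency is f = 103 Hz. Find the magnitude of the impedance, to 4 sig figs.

4.482 Ω

ω = 2πf = 647.2 rad/s
X_L = ωL = 54.36 Ω
X_C = 1/(ωC) = 49.84 Ω
Branch 1: Z₁ = R = 36.00 Ω
Branch 2 (series LC): Z₂ = j(X_L − X_C) = j4.517 Ω
Parallel: Z = Z₁Z₂/(Z₁+Z₂), |Z| = 4.482 Ω, ∠Z = 82.85°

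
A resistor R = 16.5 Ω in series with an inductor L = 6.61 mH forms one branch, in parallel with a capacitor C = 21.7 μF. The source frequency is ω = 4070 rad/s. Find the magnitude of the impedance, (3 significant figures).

15.7 Ω

X_L = ωL = 26.9 Ω
X_C = 1/(ωC) = 11.3 Ω
Branch 1 (R+jX_L): Z₁ = 16.5 + j26.9 Ω, |Z₁| = 31.6 Ω
Branch 2 (−jX_C): Z₂ = −j11.3 Ω
Parallel: Z = Z₁Z₂/(Z₁+Z₂), |Z| = 15.7 Ω, ∠Z = -74.9°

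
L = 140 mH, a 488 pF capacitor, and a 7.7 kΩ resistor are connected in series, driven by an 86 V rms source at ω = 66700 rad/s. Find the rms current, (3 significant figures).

X_L = ωL = 9340 Ω
X_C = 1/(ωC) = 30700 Ω
Net reactance X = X_L − X_C = -21400 Ω
Z = 7700 − j21400 Ω
|Z| = √(7700² + 21400²) = 22700 Ω
I = V/|Z| = 86/22700 = 3.78 mA

3.78 mA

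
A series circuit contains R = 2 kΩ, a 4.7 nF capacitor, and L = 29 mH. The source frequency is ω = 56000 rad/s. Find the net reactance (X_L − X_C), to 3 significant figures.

X_L = ωL = 1620 Ω
X_C = 1/(ωC) = 3800 Ω
X = 1620 − 3800 = -2180 Ω

-2180 Ω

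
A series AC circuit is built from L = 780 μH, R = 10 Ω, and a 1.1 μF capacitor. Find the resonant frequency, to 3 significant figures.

5.43 kHz

ω₀ = 1/√(LC) = 1/√(0.00078 × 1.1e-06) = 34140 rad/s
f₀ = ω₀/(2π) = 5.43 kHz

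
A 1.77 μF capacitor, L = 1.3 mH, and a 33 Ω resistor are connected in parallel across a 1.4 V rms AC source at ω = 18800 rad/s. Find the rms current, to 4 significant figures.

43.75 mA

X_L = ωL = 24.44 Ω
X_C = 1/(ωC) = 30.05 Ω
Parallel: admittances add. Y = 1/R + 1/(jωL) + jωC
Y = (0.03030 − j0.007641) S
|Y| = 0.03125 S → |Z| = 1/|Y| = 32.00 Ω, ∠Z = −∠Y = 14.15°
I = V/|Z| = 1.4/32.00 = 43.75 mA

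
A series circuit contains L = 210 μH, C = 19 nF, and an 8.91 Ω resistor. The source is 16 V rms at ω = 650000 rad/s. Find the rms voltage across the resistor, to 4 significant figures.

X_L = ωL = 136.5 Ω
X_C = 1/(ωC) = 80.97 Ω
Net reactance X = X_L − X_C = 55.53 Ω
Z = 8.910 + j55.53 Ω
|Z| = √(8.910² + 55.53²) = 56.24 Ω
I = V/|Z| = 284.5 mA
V_R = I·|Z_R| = 0.2845 × 8.910 = 2.535 V

2.535 V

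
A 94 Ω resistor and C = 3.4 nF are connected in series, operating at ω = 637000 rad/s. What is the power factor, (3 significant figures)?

X_C = 1/(ωC) = 462 Ω
Z = 94.0 − j462 Ω
|Z| = √(94.0² + 462²) = 471 Ω
∠Z = arctan(-462/94.0) = -78.5°
cos φ = cos(-78.5°) = 0.199

0.199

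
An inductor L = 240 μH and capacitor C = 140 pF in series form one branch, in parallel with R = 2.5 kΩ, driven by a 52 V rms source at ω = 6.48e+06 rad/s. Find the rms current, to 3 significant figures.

X_L = ωL = 1560 Ω
X_C = 1/(ωC) = 1100 Ω
Branch 1: Z₁ = R = 2500 Ω
Branch 2 (series LC): Z₂ = j(X_L − X_C) = j453 Ω
Parallel: Z = Z₁Z₂/(Z₁+Z₂), |Z| = 446 Ω, ∠Z = 79.7°
I = V/|Z| = 52/446 = 117 mA

117 mA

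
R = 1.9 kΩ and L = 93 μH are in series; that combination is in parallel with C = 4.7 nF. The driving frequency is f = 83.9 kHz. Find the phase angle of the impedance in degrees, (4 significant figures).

ω = 2πf = 527200 rad/s
X_L = ωL = 49.03 Ω
X_C = 1/(ωC) = 403.6 Ω
Branch 1 (R+jX_L): Z₁ = 1900 + j49.03 Ω, |Z₁| = 1901 Ω
Branch 2 (−jX_C): Z₂ = −j403.6 Ω
Parallel: Z = Z₁Z₂/(Z₁+Z₂), |Z| = 396.9 Ω, ∠Z = -77.95°

-77.95°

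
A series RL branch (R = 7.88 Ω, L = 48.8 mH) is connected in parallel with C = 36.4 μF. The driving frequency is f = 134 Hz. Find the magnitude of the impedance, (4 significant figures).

ω = 2πf = 841.9 rad/s
X_L = ωL = 41.09 Ω
X_C = 1/(ωC) = 32.63 Ω
Branch 1 (R+jX_L): Z₁ = 7.880 + j41.09 Ω, |Z₁| = 41.84 Ω
Branch 2 (−jX_C): Z₂ = −j32.63 Ω
Parallel: Z = Z₁Z₂/(Z₁+Z₂), |Z| = 118.1 Ω, ∠Z = -57.88°

118.1 Ω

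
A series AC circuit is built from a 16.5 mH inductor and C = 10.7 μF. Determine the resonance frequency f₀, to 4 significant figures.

ω₀ = 1/√(LC) = 1/√(0.0165 × 1.07e-05) = 2380 rad/s
f₀ = ω₀/(2π) = 378.8 Hz

378.8 Hz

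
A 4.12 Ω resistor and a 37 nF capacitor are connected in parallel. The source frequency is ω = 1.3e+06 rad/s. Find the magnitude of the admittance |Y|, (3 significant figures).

247 mS

X_C = 1/(ωC) = 20.8 Ω
Parallel: admittances add. Y = 1/R + jωC
Y = (0.243 + j0.0481) S
|Y| = 0.247 S → |Z| = 1/|Y| = 4.04 Ω, ∠Z = −∠Y = -11.2°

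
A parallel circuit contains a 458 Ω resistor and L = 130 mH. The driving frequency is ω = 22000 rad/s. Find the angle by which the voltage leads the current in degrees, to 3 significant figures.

X_L = ωL = 2860 Ω
Parallel: admittances add. Y = 1/R + 1/(jωL)
Y = (0.00218 − j0.000350) S
|Y| = 0.00221 S → |Z| = 1/|Y| = 452 Ω, ∠Z = −∠Y = 9.10°

9.10°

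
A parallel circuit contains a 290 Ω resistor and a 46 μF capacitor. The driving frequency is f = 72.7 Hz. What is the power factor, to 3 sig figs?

ω = 2πf = 456.8 rad/s
X_C = 1/(ωC) = 47.6 Ω
Parallel: admittances add. Y = 1/R + jωC
Y = (0.00345 + j0.0210) S
|Y| = 0.0213 S → |Z| = 1/|Y| = 47.0 Ω, ∠Z = −∠Y = -80.7°
cos φ = cos(-80.7°) = 0.162

0.162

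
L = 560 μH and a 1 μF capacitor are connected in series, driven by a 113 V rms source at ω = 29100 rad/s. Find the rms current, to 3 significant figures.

X_L = ωL = 16.3 Ω
X_C = 1/(ωC) = 34.4 Ω
Net reactance X = X_L − X_C = -18.1 Ω
Z = − j18.1 Ω
|Z| = √(0² + 18.1²) = 18.1 Ω
I = V/|Z| = 113/18.1 = 6.25 A

6.25 A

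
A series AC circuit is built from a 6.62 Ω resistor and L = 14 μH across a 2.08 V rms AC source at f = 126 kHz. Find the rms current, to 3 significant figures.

ω = 2πf = 791700 rad/s
X_L = ωL = 11.1 Ω
Z = 6.62 + j11.1 Ω
|Z| = √(6.62² + 11.1²) = 12.9 Ω
I = V/|Z| = 2.08/12.9 = 161 mA

161 mA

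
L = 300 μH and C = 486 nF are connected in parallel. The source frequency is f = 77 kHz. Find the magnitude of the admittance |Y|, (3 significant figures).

228 mS

ω = 2πf = 483800 rad/s
X_L = ωL = 145 Ω
X_C = 1/(ωC) = 4.25 Ω
Parallel: admittances add. Y = 1/(jωL) + jωC
Y = (0 + j0.228) S
|Y| = 0.228 S → |Z| = 1/|Y| = 4.38 Ω, ∠Z = −∠Y = -90.0°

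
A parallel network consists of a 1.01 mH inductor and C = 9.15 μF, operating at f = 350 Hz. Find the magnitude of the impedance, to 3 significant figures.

2.33 Ω

ω = 2πf = 2199 rad/s
X_L = ωL = 2.22 Ω
X_C = 1/(ωC) = 49.7 Ω
Parallel: admittances add. Y = 1/(jωL) + jωC
Y = (0 − j0.430) S
|Y| = 0.430 S → |Z| = 1/|Y| = 2.33 Ω, ∠Z = −∠Y = 90.0°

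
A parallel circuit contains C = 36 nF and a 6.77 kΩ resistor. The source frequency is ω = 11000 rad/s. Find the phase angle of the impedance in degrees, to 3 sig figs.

X_C = 1/(ωC) = 2530 Ω
Parallel: admittances add. Y = 1/R + jωC
Y = (0.000148 + j0.000396) S
|Y| = 0.000423 S → |Z| = 1/|Y| = 2370 Ω, ∠Z = −∠Y = -69.5°

-69.5°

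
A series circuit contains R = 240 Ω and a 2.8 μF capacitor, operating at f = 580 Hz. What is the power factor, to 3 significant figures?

ω = 2πf = 3644 rad/s
X_C = 1/(ωC) = 98.0 Ω
Z = 240 − j98.0 Ω
|Z| = √(240² + 98.0²) = 259 Ω
∠Z = arctan(-98.0/240) = -22.2°
cos φ = cos(-22.2°) = 0.926

0.926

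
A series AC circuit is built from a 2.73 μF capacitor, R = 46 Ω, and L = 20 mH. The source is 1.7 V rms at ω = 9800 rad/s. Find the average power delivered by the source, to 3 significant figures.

4.87 mW

X_L = ωL = 196 Ω
X_C = 1/(ωC) = 37.4 Ω
Net reactance X = X_L − X_C = 159 Ω
Z = 46.0 + j159 Ω
|Z| = √(46.0² + 159²) = 165 Ω
∠Z = arctan(159/46.0) = 73.8°
I = V/|Z| = 10.3 mA
P = VI cos φ = 1.7 × 0.0103 × cos(73.8°) = 4.87 mW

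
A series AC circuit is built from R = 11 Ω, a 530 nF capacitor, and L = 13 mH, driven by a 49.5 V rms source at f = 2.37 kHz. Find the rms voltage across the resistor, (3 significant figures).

8.03 V

ω = 2πf = 14890 rad/s
X_L = ωL = 194 Ω
X_C = 1/(ωC) = 127 Ω
Net reactance X = X_L − X_C = 66.9 Ω
Z = 11.0 + j66.9 Ω
|Z| = √(11.0² + 66.9²) = 67.8 Ω
I = V/|Z| = 730 mA
V_R = I·|Z_R| = 0.730 × 11.0 = 8.03 V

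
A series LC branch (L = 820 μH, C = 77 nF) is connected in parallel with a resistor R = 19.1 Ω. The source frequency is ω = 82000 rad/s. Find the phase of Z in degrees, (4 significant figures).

X_L = ωL = 67.24 Ω
X_C = 1/(ωC) = 158.4 Ω
Branch 1: Z₁ = R = 19.10 Ω
Branch 2 (series LC): Z₂ = j(X_L − X_C) = −j91.14 Ω
Parallel: Z = Z₁Z₂/(Z₁+Z₂), |Z| = 18.69 Ω, ∠Z = -11.84°

-11.84°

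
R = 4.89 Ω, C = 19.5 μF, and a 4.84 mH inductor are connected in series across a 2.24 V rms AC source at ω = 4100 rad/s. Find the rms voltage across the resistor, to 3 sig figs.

X_L = ωL = 19.8 Ω
X_C = 1/(ωC) = 12.5 Ω
Net reactance X = X_L − X_C = 7.34 Ω
Z = 4.89 + j7.34 Ω
|Z| = √(4.89² + 7.34²) = 8.82 Ω
I = V/|Z| = 254 mA
V_R = I·|Z_R| = 0.254 × 4.89 = 1.24 V

1.24 V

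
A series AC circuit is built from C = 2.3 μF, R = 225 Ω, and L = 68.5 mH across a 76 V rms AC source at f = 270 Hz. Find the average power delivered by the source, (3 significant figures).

ω = 2πf = 1696 rad/s
X_L = ωL = 116 Ω
X_C = 1/(ωC) = 256 Ω
Net reactance X = X_L − X_C = -140 Ω
Z = 225 − j140 Ω
|Z| = √(225² + 140²) = 265 Ω
∠Z = arctan(-140/225) = -31.9°
I = V/|Z| = 287 mA
P = VI cos φ = 76 × 0.287 × cos(-31.9°) = 18.5 W

18.5 W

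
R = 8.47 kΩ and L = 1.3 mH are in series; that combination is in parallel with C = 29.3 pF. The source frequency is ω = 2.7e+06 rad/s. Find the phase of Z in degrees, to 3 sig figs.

-20.3°

X_L = ωL = 3510 Ω
X_C = 1/(ωC) = 12600 Ω
Branch 1 (R+jX_L): Z₁ = 8470 + j3510 Ω, |Z₁| = 9170 Ω
Branch 2 (−jX_C): Z₂ = −j12600 Ω
Parallel: Z = Z₁Z₂/(Z₁+Z₂), |Z| = 9310 Ω, ∠Z = -20.3°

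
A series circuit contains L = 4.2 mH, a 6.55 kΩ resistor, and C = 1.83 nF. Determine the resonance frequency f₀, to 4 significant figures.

ω₀ = 1/√(LC) = 1/√(0.0042 × 1.83e-09) = 360700 rad/s
f₀ = ω₀/(2π) = 57.41 kHz

57.41 kHz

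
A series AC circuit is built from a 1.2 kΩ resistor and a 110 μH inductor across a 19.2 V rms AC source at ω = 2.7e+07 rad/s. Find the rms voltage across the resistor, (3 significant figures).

X_L = ωL = 2970 Ω
Z = 1200 + j2970 Ω
|Z| = √(1200² + 2970²) = 3200 Ω
I = V/|Z| = 5.99 mA
V_R = I·|Z_R| = 0.00599 × 1200 = 7.19 V

7.19 V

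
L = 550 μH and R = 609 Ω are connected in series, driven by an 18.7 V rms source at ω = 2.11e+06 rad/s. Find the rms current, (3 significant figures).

14.3 mA

X_L = ωL = 1160 Ω
Z = 609 + j1160 Ω
|Z| = √(609² + 1160²) = 1310 Ω
I = V/|Z| = 18.7/1310 = 14.3 mA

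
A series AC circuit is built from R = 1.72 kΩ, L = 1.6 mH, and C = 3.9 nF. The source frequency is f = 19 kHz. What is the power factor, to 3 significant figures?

0.660

ω = 2πf = 119400 rad/s
X_L = ωL = 191 Ω
X_C = 1/(ωC) = 2150 Ω
Net reactance X = X_L − X_C = -1960 Ω
Z = 1720 − j1960 Ω
|Z| = √(1720² + 1960²) = 2610 Ω
∠Z = arctan(-1960/1720) = -48.7°
cos φ = cos(-48.7°) = 0.660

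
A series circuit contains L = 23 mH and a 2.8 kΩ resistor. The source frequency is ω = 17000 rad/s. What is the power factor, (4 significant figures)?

0.9904

X_L = ωL = 391.0 Ω
Z = 2800 + j391.0 Ω
|Z| = √(2800² + 391.0²) = 2827 Ω
∠Z = arctan(391.0/2800) = 7.950°
cos φ = cos(7.950°) = 0.9904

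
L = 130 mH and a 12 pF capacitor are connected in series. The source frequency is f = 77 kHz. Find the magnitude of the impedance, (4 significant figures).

109400 Ω

ω = 2πf = 483800 rad/s
X_L = ωL = 62890 Ω
X_C = 1/(ωC) = 172200 Ω
Net reactance X = X_L − X_C = -109400 Ω
Z = − j109400 Ω
|Z| = √(0² + 109400²) = 109400 Ω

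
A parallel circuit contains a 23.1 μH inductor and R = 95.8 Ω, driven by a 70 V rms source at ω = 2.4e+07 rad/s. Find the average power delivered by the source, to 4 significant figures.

X_L = ωL = 554.4 Ω
Parallel: admittances add. Y = 1/R + 1/(jωL)
Y = (0.01044 − j0.001804) S
|Y| = 0.01059 S → |Z| = 1/|Y| = 94.40 Ω, ∠Z = −∠Y = 9.804°
I = V/|Z| = 741.5 mA
P = VI cos φ = 70 × 0.7415 × cos(9.804°) = 51.15 W

51.15 W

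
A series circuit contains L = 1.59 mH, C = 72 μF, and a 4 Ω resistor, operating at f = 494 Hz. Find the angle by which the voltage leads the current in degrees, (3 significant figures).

6.57°

ω = 2πf = 3104 rad/s
X_L = ωL = 4.94 Ω
X_C = 1/(ωC) = 4.47 Ω
Net reactance X = X_L − X_C = 0.461 Ω
Z = 4.00 + j0.461 Ω
|Z| = √(4.00² + 0.461²) = 4.03 Ω
∠Z = arctan(0.461/4.00) = 6.57°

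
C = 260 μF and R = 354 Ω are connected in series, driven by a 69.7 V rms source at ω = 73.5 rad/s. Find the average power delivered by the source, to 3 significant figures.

X_C = 1/(ωC) = 52.3 Ω
Z = 354 − j52.3 Ω
|Z| = √(354² + 52.3²) = 358 Ω
∠Z = arctan(-52.3/354) = -8.41°
I = V/|Z| = 195 mA
P = VI cos φ = 69.7 × 0.195 × cos(-8.41°) = 13.4 W

13.4 W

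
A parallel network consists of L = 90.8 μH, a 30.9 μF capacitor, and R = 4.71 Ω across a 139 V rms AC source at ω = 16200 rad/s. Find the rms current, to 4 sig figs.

38.62 A

X_L = ωL = 1.471 Ω
X_C = 1/(ωC) = 1.998 Ω
Parallel: admittances add. Y = 1/R + 1/(jωL) + jωC
Y = (0.2123 − j0.1792) S
|Y| = 0.2779 S → |Z| = 1/|Y| = 3.599 Ω, ∠Z = −∠Y = 40.17°
I = V/|Z| = 139/3.599 = 38.62 A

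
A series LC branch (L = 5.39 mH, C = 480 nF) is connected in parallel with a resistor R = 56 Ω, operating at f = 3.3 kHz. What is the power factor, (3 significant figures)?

0.198

ω = 2πf = 20730 rad/s
X_L = ωL = 112 Ω
X_C = 1/(ωC) = 100 Ω
Branch 1: Z₁ = R = 56.0 Ω
Branch 2 (series LC): Z₂ = j(X_L − X_C) = j11.3 Ω
Parallel: Z = Z₁Z₂/(Z₁+Z₂), |Z| = 11.1 Ω, ∠Z = 78.6°
cos φ = cos(78.6°) = 0.198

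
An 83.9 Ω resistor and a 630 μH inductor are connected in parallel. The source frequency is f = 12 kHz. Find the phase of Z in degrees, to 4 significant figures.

60.48°

ω = 2πf = 75400 rad/s
X_L = ωL = 47.50 Ω
Parallel: admittances add. Y = 1/R + 1/(jωL)
Y = (0.01192 − j0.02105) S
|Y| = 0.02419 S → |Z| = 1/|Y| = 41.34 Ω, ∠Z = −∠Y = 60.48°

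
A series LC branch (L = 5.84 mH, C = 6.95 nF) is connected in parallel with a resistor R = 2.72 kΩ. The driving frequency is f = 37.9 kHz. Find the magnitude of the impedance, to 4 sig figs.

755.5 Ω

ω = 2πf = 238100 rad/s
X_L = ωL = 1391 Ω
X_C = 1/(ωC) = 604.2 Ω
Branch 1: Z₁ = R = 2720 Ω
Branch 2 (series LC): Z₂ = j(X_L − X_C) = j786.5 Ω
Parallel: Z = Z₁Z₂/(Z₁+Z₂), |Z| = 755.5 Ω, ∠Z = 73.87°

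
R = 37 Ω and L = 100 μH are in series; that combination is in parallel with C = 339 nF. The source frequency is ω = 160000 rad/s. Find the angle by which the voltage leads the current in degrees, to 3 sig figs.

-62.8°

X_L = ωL = 16.0 Ω
X_C = 1/(ωC) = 18.4 Ω
Branch 1 (R+jX_L): Z₁ = 37.0 + j16.0 Ω, |Z₁| = 40.3 Ω
Branch 2 (−jX_C): Z₂ = −j18.4 Ω
Parallel: Z = Z₁Z₂/(Z₁+Z₂), |Z| = 20.0 Ω, ∠Z = -62.8°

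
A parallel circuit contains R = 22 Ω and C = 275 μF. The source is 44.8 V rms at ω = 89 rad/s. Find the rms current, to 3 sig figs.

2.31 A

X_C = 1/(ωC) = 40.9 Ω
Parallel: admittances add. Y = 1/R + jωC
Y = (0.0455 + j0.0245) S
|Y| = 0.0516 S → |Z| = 1/|Y| = 19.4 Ω, ∠Z = −∠Y = -28.3°
I = V/|Z| = 44.8/19.4 = 2.31 A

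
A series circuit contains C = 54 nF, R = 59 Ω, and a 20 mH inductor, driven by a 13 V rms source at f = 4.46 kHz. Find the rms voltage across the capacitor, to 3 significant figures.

ω = 2πf = 28020 rad/s
X_L = ωL = 560 Ω
X_C = 1/(ωC) = 661 Ω
Net reactance X = X_L − X_C = -100 Ω
Z = 59.0 − j100 Ω
|Z| = √(59.0² + 100²) = 116 Ω
I = V/|Z| = 112 mA
V_C = I·|Z_C| = 0.112 × 661 = 73.8 V

73.8 V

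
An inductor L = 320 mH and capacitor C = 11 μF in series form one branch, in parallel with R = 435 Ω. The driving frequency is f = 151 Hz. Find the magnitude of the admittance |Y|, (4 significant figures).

5.334 mS

ω = 2πf = 948.8 rad/s
X_L = ωL = 303.6 Ω
X_C = 1/(ωC) = 95.82 Ω
Branch 1: Z₁ = R = 435.0 Ω
Branch 2 (series LC): Z₂ = j(X_L − X_C) = j207.8 Ω
Parallel: Z = Z₁Z₂/(Z₁+Z₂), |Z| = 187.5 Ω, ∠Z = 64.47°
|Y| = 1/|Z| = 5.334 mS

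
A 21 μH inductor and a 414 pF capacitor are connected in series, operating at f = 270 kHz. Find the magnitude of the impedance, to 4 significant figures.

ω = 2πf = 1.696e+06 rad/s
X_L = ωL = 35.63 Ω
X_C = 1/(ωC) = 1424 Ω
Net reactance X = X_L − X_C = -1388 Ω
Z = − j1388 Ω
|Z| = √(0² + 1388²) = 1388 Ω

1388 Ω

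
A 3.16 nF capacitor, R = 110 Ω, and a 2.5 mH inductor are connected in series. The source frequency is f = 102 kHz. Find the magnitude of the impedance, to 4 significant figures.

ω = 2πf = 640900 rad/s
X_L = ωL = 1602 Ω
X_C = 1/(ωC) = 493.8 Ω
Net reactance X = X_L − X_C = 1108 Ω
Z = 110.0 + j1108 Ω
|Z| = √(110.0² + 1108²) = 1114 Ω

1114 Ω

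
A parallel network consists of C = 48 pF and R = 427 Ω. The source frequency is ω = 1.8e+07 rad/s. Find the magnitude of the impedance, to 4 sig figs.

400.6 Ω

X_C = 1/(ωC) = 1157 Ω
Parallel: admittances add. Y = 1/R + jωC
Y = (0.002342 + j0.0008640) S
|Y| = 0.002496 S → |Z| = 1/|Y| = 400.6 Ω, ∠Z = −∠Y = -20.25°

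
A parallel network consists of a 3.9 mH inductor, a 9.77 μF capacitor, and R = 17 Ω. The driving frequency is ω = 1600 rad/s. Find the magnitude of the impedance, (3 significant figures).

6.40 Ω

X_L = ωL = 6.24 Ω
X_C = 1/(ωC) = 64.0 Ω
Parallel: admittances add. Y = 1/R + 1/(jωL) + jωC
Y = (0.0588 − j0.145) S
|Y| = 0.156 S → |Z| = 1/|Y| = 6.40 Ω, ∠Z = −∠Y = 67.9°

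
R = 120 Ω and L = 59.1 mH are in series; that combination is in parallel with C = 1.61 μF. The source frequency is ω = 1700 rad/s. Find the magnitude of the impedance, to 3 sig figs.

197 Ω

X_L = ωL = 100 Ω
X_C = 1/(ωC) = 365 Ω
Branch 1 (R+jX_L): Z₁ = 120 + j100 Ω, |Z₁| = 157 Ω
Branch 2 (−jX_C): Z₂ = −j365 Ω
Parallel: Z = Z₁Z₂/(Z₁+Z₂), |Z| = 197 Ω, ∠Z = 15.6°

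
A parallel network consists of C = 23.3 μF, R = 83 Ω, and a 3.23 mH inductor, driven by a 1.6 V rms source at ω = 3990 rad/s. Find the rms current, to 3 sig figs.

X_L = ωL = 12.9 Ω
X_C = 1/(ωC) = 10.8 Ω
Parallel: admittances add. Y = 1/R + 1/(jωL) + jωC
Y = (0.0120 + j0.0154) S
|Y| = 0.0195 S → |Z| = 1/|Y| = 51.2 Ω, ∠Z = −∠Y = -51.9°
I = V/|Z| = 1.6/51.2 = 31.3 mA

31.3 mA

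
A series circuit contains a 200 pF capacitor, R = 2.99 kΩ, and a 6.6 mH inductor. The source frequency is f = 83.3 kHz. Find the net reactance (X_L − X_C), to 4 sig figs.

-6099 Ω

ω = 2πf = 523400 rad/s
X_L = ωL = 3454 Ω
X_C = 1/(ωC) = 9553 Ω
X = 3454 − 9553 = -6099 Ω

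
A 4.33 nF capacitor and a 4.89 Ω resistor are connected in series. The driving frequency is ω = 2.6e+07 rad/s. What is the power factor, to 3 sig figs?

X_C = 1/(ωC) = 8.88 Ω
Z = 4.89 − j8.88 Ω
|Z| = √(4.89² + 8.88²) = 10.1 Ω
∠Z = arctan(-8.88/4.89) = -61.2°
cos φ = cos(-61.2°) = 0.482

0.482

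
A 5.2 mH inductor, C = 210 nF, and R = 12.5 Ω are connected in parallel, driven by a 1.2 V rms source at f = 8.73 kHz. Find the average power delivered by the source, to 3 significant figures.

115 mW

ω = 2πf = 54850 rad/s
X_L = ωL = 285 Ω
X_C = 1/(ωC) = 86.8 Ω
Parallel: admittances add. Y = 1/R + 1/(jωL) + jωC
Y = (0.0800 + j0.00801) S
|Y| = 0.0804 S → |Z| = 1/|Y| = 12.4 Ω, ∠Z = −∠Y = -5.72°
I = V/|Z| = 96.5 mA
P = VI cos φ = 1.2 × 0.0965 × cos(-5.72°) = 115 mW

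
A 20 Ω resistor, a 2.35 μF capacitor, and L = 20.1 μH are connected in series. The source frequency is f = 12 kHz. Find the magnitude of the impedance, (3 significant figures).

20.4 Ω

ω = 2πf = 75400 rad/s
X_L = ωL = 1.52 Ω
X_C = 1/(ωC) = 5.64 Ω
Net reactance X = X_L − X_C = -4.13 Ω
Z = 20.0 − j4.13 Ω
|Z| = √(20.0² + 4.13²) = 20.4 Ω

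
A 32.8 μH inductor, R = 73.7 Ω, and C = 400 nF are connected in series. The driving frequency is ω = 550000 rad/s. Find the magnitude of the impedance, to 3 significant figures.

X_L = ωL = 18.0 Ω
X_C = 1/(ωC) = 4.55 Ω
Net reactance X = X_L − X_C = 13.5 Ω
Z = 73.7 + j13.5 Ω
|Z| = √(73.7² + 13.5²) = 74.9 Ω

74.9 Ω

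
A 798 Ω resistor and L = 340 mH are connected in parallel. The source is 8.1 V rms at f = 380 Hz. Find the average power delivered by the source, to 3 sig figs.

ω = 2πf = 2388 rad/s
X_L = ωL = 812 Ω
Parallel: admittances add. Y = 1/R + 1/(jωL)
Y = (0.00125 − j0.00123) S
|Y| = 0.00176 S → |Z| = 1/|Y| = 569 Ω, ∠Z = −∠Y = 44.5°
I = V/|Z| = 14.2 mA
P = VI cos φ = 8.1 × 0.0142 × cos(44.5°) = 82.2 mW

82.2 mW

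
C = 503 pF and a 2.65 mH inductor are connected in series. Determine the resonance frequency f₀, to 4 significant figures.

ω₀ = 1/√(LC) = 1/√(0.00265 × 5.03e-10) = 866100 rad/s
f₀ = ω₀/(2π) = 137.9 kHz

137.9 kHz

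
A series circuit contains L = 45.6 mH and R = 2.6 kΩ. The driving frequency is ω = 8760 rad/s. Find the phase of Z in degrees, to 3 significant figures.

8.73°

X_L = ωL = 399 Ω
Z = 2600 + j399 Ω
|Z| = √(2600² + 399²) = 2630 Ω
∠Z = arctan(399/2600) = 8.73°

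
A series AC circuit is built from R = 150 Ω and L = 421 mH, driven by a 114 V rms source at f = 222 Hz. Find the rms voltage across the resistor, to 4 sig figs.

ω = 2πf = 1395 rad/s
X_L = ωL = 587.2 Ω
Z = 150.0 + j587.2 Ω
|Z| = √(150.0² + 587.2²) = 606.1 Ω
I = V/|Z| = 188.1 mA
V_R = I·|Z_R| = 0.1881 × 150.0 = 28.21 V

28.21 V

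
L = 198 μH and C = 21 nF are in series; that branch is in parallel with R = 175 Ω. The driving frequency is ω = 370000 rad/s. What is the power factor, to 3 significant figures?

X_L = ωL = 73.3 Ω
X_C = 1/(ωC) = 129 Ω
Branch 1: Z₁ = R = 175 Ω
Branch 2 (series LC): Z₂ = j(X_L − X_C) = −j55.4 Ω
Parallel: Z = Z₁Z₂/(Z₁+Z₂), |Z| = 52.9 Ω, ∠Z = -72.4°
cos φ = cos(-72.4°) = 0.302

0.302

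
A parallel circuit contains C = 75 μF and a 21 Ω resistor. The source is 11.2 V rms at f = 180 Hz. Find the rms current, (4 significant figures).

ω = 2πf = 1131 rad/s
X_C = 1/(ωC) = 11.79 Ω
Parallel: admittances add. Y = 1/R + jωC
Y = (0.04762 + j0.08482) S
|Y| = 0.09728 S → |Z| = 1/|Y| = 10.28 Ω, ∠Z = −∠Y = -60.69°
I = V/|Z| = 11.2/10.28 = 1.089 A

1.089 A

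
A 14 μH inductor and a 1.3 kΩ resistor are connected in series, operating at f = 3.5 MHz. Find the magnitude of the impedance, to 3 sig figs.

1340 Ω

ω = 2πf = 2.199e+07 rad/s
X_L = ωL = 308 Ω
Z = 1300 + j308 Ω
|Z| = √(1300² + 308²) = 1340 Ω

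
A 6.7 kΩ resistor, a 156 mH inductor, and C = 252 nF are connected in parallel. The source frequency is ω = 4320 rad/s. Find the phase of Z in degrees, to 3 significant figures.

X_L = ωL = 674 Ω
X_C = 1/(ωC) = 919 Ω
Parallel: admittances add. Y = 1/R + 1/(jωL) + jωC
Y = (0.000149 − j0.000395) S
|Y| = 0.000422 S → |Z| = 1/|Y| = 2370 Ω, ∠Z = −∠Y = 69.3°

69.3°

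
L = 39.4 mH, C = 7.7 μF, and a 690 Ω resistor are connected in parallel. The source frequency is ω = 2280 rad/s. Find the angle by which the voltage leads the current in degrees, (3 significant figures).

-77.3°

X_L = ωL = 89.8 Ω
X_C = 1/(ωC) = 57.0 Ω
Parallel: admittances add. Y = 1/R + 1/(jωL) + jωC
Y = (0.00145 + j0.00642) S
|Y| = 0.00659 S → |Z| = 1/|Y| = 152 Ω, ∠Z = −∠Y = -77.3°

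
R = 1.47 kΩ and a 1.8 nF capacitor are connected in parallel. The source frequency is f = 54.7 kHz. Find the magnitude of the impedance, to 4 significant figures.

1088 Ω

ω = 2πf = 343700 rad/s
X_C = 1/(ωC) = 1616 Ω
Parallel: admittances add. Y = 1/R + jωC
Y = (0.0006803 + j0.0006186) S
|Y| = 0.0009195 S → |Z| = 1/|Y| = 1088 Ω, ∠Z = −∠Y = -42.28°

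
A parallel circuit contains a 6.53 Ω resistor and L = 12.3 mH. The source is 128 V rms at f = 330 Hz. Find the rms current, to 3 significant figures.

ω = 2πf = 2073 rad/s
X_L = ωL = 25.5 Ω
Parallel: admittances add. Y = 1/R + 1/(jωL)
Y = (0.153 − j0.0392) S
|Y| = 0.158 S → |Z| = 1/|Y| = 6.33 Ω, ∠Z = −∠Y = 14.4°
I = V/|Z| = 128/6.33 = 20.2 A

20.2 A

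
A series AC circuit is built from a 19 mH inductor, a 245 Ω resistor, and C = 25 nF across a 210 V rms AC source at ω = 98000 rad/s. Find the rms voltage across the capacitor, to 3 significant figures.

X_L = ωL = 1860 Ω
X_C = 1/(ωC) = 408 Ω
Net reactance X = X_L − X_C = 1450 Ω
Z = 245 + j1450 Ω
|Z| = √(245² + 1450²) = 1470 Ω
I = V/|Z| = 142 mA
V_C = I·|Z_C| = 0.142 × 408 = 58.1 V

58.1 V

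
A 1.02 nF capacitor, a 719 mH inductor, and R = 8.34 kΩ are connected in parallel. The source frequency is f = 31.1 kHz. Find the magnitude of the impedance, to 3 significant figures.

4410 Ω

ω = 2πf = 195400 rad/s
X_L = ωL = 140000 Ω
X_C = 1/(ωC) = 5020 Ω
Parallel: admittances add. Y = 1/R + 1/(jωL) + jωC
Y = (0.000120 + j0.000192) S
|Y| = 0.000227 S → |Z| = 1/|Y| = 4410 Ω, ∠Z = −∠Y = -58.0°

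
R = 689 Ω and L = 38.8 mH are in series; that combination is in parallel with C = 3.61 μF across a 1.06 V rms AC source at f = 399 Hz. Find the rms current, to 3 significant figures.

9.50 mA

ω = 2πf = 2507 rad/s
X_L = ωL = 97.3 Ω
X_C = 1/(ωC) = 110 Ω
Branch 1 (R+jX_L): Z₁ = 689 + j97.3 Ω, |Z₁| = 696 Ω
Branch 2 (−jX_C): Z₂ = −j110 Ω
Parallel: Z = Z₁Z₂/(Z₁+Z₂), |Z| = 112 Ω, ∠Z = -80.9°
I = V/|Z| = 1.06/112 = 9.50 mA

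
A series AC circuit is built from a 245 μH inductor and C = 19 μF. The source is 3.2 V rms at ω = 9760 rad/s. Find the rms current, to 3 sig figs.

1.07 A

X_L = ωL = 2.39 Ω
X_C = 1/(ωC) = 5.39 Ω
Net reactance X = X_L − X_C = -3.00 Ω
Z = − j3.00 Ω
|Z| = √(0² + 3.00²) = 3.00 Ω
I = V/|Z| = 3.2/3.00 = 1.07 A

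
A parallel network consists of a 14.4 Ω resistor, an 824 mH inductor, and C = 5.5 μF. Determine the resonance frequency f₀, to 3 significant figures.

74.8 Hz

ω₀ = 1/√(LC) = 1/√(0.824 × 5.5e-06) = 469.7 rad/s
f₀ = ω₀/(2π) = 74.8 Hz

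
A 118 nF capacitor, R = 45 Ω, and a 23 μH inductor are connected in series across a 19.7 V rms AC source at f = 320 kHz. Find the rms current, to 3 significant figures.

ω = 2πf = 2.011e+06 rad/s
X_L = ωL = 46.2 Ω
X_C = 1/(ωC) = 4.21 Ω
Net reactance X = X_L − X_C = 42.0 Ω
Z = 45.0 + j42.0 Ω
|Z| = √(45.0² + 42.0²) = 61.6 Ω
I = V/|Z| = 19.7/61.6 = 320 mA

320 mA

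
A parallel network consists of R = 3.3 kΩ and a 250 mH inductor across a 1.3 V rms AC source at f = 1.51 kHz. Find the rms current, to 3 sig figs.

675 μA

ω = 2πf = 9488 rad/s
X_L = ωL = 2370 Ω
Parallel: admittances add. Y = 1/R + 1/(jωL)
Y = (0.000303 − j0.000422) S
|Y| = 0.000519 S → |Z| = 1/|Y| = 1930 Ω, ∠Z = −∠Y = 54.3°
I = V/|Z| = 1.3/1930 = 675 μA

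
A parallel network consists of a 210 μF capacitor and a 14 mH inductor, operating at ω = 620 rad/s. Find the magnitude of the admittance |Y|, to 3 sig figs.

15.0 mS

X_L = ωL = 8.68 Ω
X_C = 1/(ωC) = 7.68 Ω
Parallel: admittances add. Y = 1/(jωL) + jωC
Y = (0 + j0.0150) S
|Y| = 0.0150 S → |Z| = 1/|Y| = 66.7 Ω, ∠Z = −∠Y = -90.0°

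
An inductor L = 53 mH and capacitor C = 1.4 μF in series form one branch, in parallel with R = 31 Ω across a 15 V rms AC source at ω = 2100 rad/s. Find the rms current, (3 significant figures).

X_L = ωL = 111 Ω
X_C = 1/(ωC) = 340 Ω
Branch 1: Z₁ = R = 31.0 Ω
Branch 2 (series LC): Z₂ = j(X_L − X_C) = −j229 Ω
Parallel: Z = Z₁Z₂/(Z₁+Z₂), |Z| = 30.7 Ω, ∠Z = -7.71°
I = V/|Z| = 15/30.7 = 488 mA

488 mA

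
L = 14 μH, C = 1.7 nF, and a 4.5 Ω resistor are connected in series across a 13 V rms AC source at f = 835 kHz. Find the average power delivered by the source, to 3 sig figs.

502 mW

ω = 2πf = 5.246e+06 rad/s
X_L = ωL = 73.5 Ω
X_C = 1/(ωC) = 112 Ω
Net reactance X = X_L − X_C = -38.7 Ω
Z = 4.50 − j38.7 Ω
|Z| = √(4.50² + 38.7²) = 38.9 Ω
∠Z = arctan(-38.7/4.50) = -83.4°
I = V/|Z| = 334 mA
P = VI cos φ = 13 × 0.334 × cos(-83.4°) = 502 mW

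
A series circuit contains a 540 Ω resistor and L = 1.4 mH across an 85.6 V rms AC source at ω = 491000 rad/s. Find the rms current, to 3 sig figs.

X_L = ωL = 687 Ω
Z = 540 + j687 Ω
|Z| = √(540² + 687²) = 874 Ω
I = V/|Z| = 85.6/874 = 97.9 mA

97.9 mA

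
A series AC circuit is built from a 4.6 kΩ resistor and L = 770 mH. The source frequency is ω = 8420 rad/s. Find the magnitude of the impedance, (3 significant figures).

X_L = ωL = 6480 Ω
Z = 4600 + j6480 Ω
|Z| = √(4600² + 6480²) = 7950 Ω

7950 Ω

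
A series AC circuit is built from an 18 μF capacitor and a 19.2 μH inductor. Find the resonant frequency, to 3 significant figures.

8.56 kHz

ω₀ = 1/√(LC) = 1/√(1.92e-05 × 1.8e-05) = 53790 rad/s
f₀ = ω₀/(2π) = 8.56 kHz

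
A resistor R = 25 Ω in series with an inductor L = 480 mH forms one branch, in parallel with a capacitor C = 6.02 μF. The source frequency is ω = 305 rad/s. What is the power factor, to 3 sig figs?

X_L = ωL = 146 Ω
X_C = 1/(ωC) = 545 Ω
Branch 1 (R+jX_L): Z₁ = 25.0 + j146 Ω, |Z₁| = 149 Ω
Branch 2 (−jX_C): Z₂ = −j545 Ω
Parallel: Z = Z₁Z₂/(Z₁+Z₂), |Z| = 203 Ω, ∠Z = 76.7°
cos φ = cos(76.7°) = 0.230

0.230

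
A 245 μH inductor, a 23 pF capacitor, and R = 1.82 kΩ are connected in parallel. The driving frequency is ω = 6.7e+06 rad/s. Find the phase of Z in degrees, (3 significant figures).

39.6°

X_L = ωL = 1640 Ω
X_C = 1/(ωC) = 6490 Ω
Parallel: admittances add. Y = 1/R + 1/(jωL) + jωC
Y = (0.000549 − j0.000455) S
|Y| = 0.000713 S → |Z| = 1/|Y| = 1400 Ω, ∠Z = −∠Y = 39.6°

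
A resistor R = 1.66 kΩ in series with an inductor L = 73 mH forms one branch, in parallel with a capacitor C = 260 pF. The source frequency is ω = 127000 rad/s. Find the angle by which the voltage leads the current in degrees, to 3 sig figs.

X_L = ωL = 9270 Ω
X_C = 1/(ωC) = 30300 Ω
Branch 1 (R+jX_L): Z₁ = 1660 + j9270 Ω, |Z₁| = 9420 Ω
Branch 2 (−jX_C): Z₂ = −j30300 Ω
Parallel: Z = Z₁Z₂/(Z₁+Z₂), |Z| = 13500 Ω, ∠Z = 75.3°

75.3°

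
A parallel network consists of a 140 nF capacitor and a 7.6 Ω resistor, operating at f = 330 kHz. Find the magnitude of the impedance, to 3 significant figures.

ω = 2πf = 2.073e+06 rad/s
X_C = 1/(ωC) = 3.44 Ω
Parallel: admittances add. Y = 1/R + jωC
Y = (0.132 + j0.290) S
|Y| = 0.319 S → |Z| = 1/|Y| = 3.14 Ω, ∠Z = −∠Y = -65.6°

3.14 Ω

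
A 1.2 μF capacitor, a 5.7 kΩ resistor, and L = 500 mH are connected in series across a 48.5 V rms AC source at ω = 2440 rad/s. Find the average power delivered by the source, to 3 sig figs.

403 mW

X_L = ωL = 1220 Ω
X_C = 1/(ωC) = 342 Ω
Net reactance X = X_L − X_C = 878 Ω
Z = 5700 + j878 Ω
|Z| = √(5700² + 878²) = 5770 Ω
∠Z = arctan(878/5700) = 8.76°
I = V/|Z| = 8.41 mA
P = VI cos φ = 48.5 × 0.00841 × cos(8.76°) = 403 mW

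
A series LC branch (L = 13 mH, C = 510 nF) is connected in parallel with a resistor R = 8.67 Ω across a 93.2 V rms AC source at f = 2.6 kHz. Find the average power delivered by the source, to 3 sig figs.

1.00 kW

ω = 2πf = 16340 rad/s
X_L = ωL = 212 Ω
X_C = 1/(ωC) = 120 Ω
Branch 1: Z₁ = R = 8.67 Ω
Branch 2 (series LC): Z₂ = j(X_L − X_C) = j92.3 Ω
Parallel: Z = Z₁Z₂/(Z₁+Z₂), |Z| = 8.63 Ω, ∠Z = 5.36°
I = V/|Z| = 10.8 A
P = VI cos φ = 93.2 × 10.8 × cos(5.36°) = 1.00 kW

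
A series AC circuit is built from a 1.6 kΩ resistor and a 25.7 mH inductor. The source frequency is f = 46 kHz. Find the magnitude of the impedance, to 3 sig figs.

ω = 2πf = 289000 rad/s
X_L = ωL = 7430 Ω
Z = 1600 + j7430 Ω
|Z| = √(1600² + 7430²) = 7600 Ω

7600 Ω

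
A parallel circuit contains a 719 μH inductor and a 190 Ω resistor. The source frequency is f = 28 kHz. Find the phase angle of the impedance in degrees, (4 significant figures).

56.35°

ω = 2πf = 175900 rad/s
X_L = ωL = 126.5 Ω
Parallel: admittances add. Y = 1/R + 1/(jωL)
Y = (0.005263 − j0.007906) S
|Y| = 0.009497 S → |Z| = 1/|Y| = 105.3 Ω, ∠Z = −∠Y = 56.35°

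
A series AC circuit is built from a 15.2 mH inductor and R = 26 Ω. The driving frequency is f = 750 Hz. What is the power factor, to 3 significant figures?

ω = 2πf = 4712 rad/s
X_L = ωL = 71.6 Ω
Z = 26.0 + j71.6 Ω
|Z| = √(26.0² + 71.6²) = 76.2 Ω
∠Z = arctan(71.6/26.0) = 70.0°
cos φ = cos(70.0°) = 0.341

0.341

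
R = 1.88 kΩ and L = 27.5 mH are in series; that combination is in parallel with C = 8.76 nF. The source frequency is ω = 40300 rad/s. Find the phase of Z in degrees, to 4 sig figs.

-16.95°

X_L = ωL = 1108 Ω
X_C = 1/(ωC) = 2833 Ω
Branch 1 (R+jX_L): Z₁ = 1880 + j1108 Ω, |Z₁| = 2182 Ω
Branch 2 (−jX_C): Z₂ = −j2833 Ω
Parallel: Z = Z₁Z₂/(Z₁+Z₂), |Z| = 2423 Ω, ∠Z = -16.95°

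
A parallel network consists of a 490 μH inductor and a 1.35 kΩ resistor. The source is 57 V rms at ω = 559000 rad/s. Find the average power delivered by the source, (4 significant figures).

X_L = ωL = 273.9 Ω
Parallel: admittances add. Y = 1/R + 1/(jωL)
Y = (0.0007407 − j0.003651) S
|Y| = 0.003725 S → |Z| = 1/|Y| = 268.4 Ω, ∠Z = −∠Y = 78.53°
I = V/|Z| = 212.3 mA
P = VI cos φ = 57 × 0.2123 × cos(78.53°) = 2.407 W

2.407 W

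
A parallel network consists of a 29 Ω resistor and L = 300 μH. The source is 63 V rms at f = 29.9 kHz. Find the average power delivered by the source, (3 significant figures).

ω = 2πf = 187900 rad/s
X_L = ωL = 56.4 Ω
Parallel: admittances add. Y = 1/R + 1/(jωL)
Y = (0.0345 − j0.0177) S
|Y| = 0.0388 S → |Z| = 1/|Y| = 25.8 Ω, ∠Z = −∠Y = 27.2°
I = V/|Z| = 2.44 A
P = VI cos φ = 63 × 2.44 × cos(27.2°) = 137 W

137 W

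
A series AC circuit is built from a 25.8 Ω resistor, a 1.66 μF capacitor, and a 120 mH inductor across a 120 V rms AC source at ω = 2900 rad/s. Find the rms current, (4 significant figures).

X_L = ωL = 348.0 Ω
X_C = 1/(ωC) = 207.7 Ω
Net reactance X = X_L − X_C = 140.3 Ω
Z = 25.80 + j140.3 Ω
|Z| = √(25.80² + 140.3²) = 142.6 Ω
I = V/|Z| = 120/142.6 = 841.4 mA

841.4 mA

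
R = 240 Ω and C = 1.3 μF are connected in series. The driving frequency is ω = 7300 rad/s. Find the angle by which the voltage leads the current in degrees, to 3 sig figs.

-23.7°

X_C = 1/(ωC) = 105 Ω
Z = 240 − j105 Ω
|Z| = √(240² + 105²) = 262 Ω
∠Z = arctan(-105/240) = -23.7°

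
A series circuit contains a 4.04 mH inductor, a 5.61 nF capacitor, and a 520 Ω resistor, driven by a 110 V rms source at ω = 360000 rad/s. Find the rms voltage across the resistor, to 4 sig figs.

X_L = ωL = 1454 Ω
X_C = 1/(ωC) = 495.1 Ω
Net reactance X = X_L − X_C = 959.3 Ω
Z = 520.0 + j959.3 Ω
|Z| = √(520.0² + 959.3²) = 1091 Ω
I = V/|Z| = 100.8 mA
V_R = I·|Z_R| = 0.1008 × 520.0 = 52.42 V

52.42 V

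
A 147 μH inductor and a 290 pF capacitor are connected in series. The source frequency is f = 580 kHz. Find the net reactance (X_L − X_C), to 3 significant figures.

ω = 2πf = 3.644e+06 rad/s
X_L = ωL = 536 Ω
X_C = 1/(ωC) = 946 Ω
X = 536 − 946 = -411 Ω

-411 Ω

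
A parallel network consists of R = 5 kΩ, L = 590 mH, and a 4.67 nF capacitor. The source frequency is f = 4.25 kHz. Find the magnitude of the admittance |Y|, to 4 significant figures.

209.2 μS

ω = 2πf = 26700 rad/s
X_L = ωL = 15760 Ω
X_C = 1/(ωC) = 8019 Ω
Parallel: admittances add. Y = 1/R + 1/(jωL) + jωC
Y = (0.0002000 + j6.123e-05) S
|Y| = 0.0002092 S → |Z| = 1/|Y| = 4781 Ω, ∠Z = −∠Y = -17.02°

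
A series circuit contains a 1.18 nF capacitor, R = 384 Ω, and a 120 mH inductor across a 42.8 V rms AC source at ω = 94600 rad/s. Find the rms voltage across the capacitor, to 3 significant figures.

X_L = ωL = 11400 Ω
X_C = 1/(ωC) = 8960 Ω
Net reactance X = X_L − X_C = 2390 Ω
Z = 384 + j2390 Ω
|Z| = √(384² + 2390²) = 2420 Ω
I = V/|Z| = 17.7 mA
V_C = I·|Z_C| = 0.0177 × 8960 = 158 V

158 V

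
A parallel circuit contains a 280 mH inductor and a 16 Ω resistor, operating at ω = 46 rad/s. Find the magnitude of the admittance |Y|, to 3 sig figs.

99.7 mS

X_L = ωL = 12.9 Ω
Parallel: admittances add. Y = 1/R + 1/(jωL)
Y = (0.0625 − j0.0776) S
|Y| = 0.0997 S → |Z| = 1/|Y| = 10.0 Ω, ∠Z = −∠Y = 51.2°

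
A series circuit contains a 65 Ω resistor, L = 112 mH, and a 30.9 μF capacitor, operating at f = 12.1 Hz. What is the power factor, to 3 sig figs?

0.154

ω = 2πf = 76.03 rad/s
X_L = ωL = 8.51 Ω
X_C = 1/(ωC) = 426 Ω
Net reactance X = X_L − X_C = -417 Ω
Z = 65.0 − j417 Ω
|Z| = √(65.0² + 417²) = 422 Ω
∠Z = arctan(-417/65.0) = -81.1°
cos φ = cos(-81.1°) = 0.154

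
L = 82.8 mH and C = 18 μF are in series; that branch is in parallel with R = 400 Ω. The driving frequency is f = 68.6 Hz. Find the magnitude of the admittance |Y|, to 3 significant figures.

11.0 mS

ω = 2πf = 431.0 rad/s
X_L = ωL = 35.7 Ω
X_C = 1/(ωC) = 129 Ω
Branch 1: Z₁ = R = 400 Ω
Branch 2 (series LC): Z₂ = j(X_L − X_C) = −j93.2 Ω
Parallel: Z = Z₁Z₂/(Z₁+Z₂), |Z| = 90.8 Ω, ∠Z = -76.9°
|Y| = 1/|Z| = 11.0 mS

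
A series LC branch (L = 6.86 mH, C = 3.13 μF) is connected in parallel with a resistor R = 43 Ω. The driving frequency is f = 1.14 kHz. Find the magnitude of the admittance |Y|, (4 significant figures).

221.8 mS

ω = 2πf = 7163 rad/s
X_L = ωL = 49.14 Ω
X_C = 1/(ωC) = 44.60 Ω
Branch 1: Z₁ = R = 43.00 Ω
Branch 2 (series LC): Z₂ = j(X_L − X_C) = j4.533 Ω
Parallel: Z = Z₁Z₂/(Z₁+Z₂), |Z| = 4.508 Ω, ∠Z = 83.98°
|Y| = 1/|Z| = 221.8 mS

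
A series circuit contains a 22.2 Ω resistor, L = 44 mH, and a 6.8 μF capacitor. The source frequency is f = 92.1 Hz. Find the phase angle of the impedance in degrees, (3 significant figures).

ω = 2πf = 578.7 rad/s
X_L = ωL = 25.5 Ω
X_C = 1/(ωC) = 254 Ω
Net reactance X = X_L − X_C = -229 Ω
Z = 22.2 − j229 Ω
|Z| = √(22.2² + 229²) = 230 Ω
∠Z = arctan(-229/22.2) = -84.5°

-84.5°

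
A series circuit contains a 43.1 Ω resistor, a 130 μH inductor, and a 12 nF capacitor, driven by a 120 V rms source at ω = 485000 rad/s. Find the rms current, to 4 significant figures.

1.026 A

X_L = ωL = 63.05 Ω
X_C = 1/(ωC) = 171.8 Ω
Net reactance X = X_L − X_C = -108.8 Ω
Z = 43.10 − j108.8 Ω
|Z| = √(43.10² + 108.8²) = 117.0 Ω
I = V/|Z| = 120/117.0 = 1.026 A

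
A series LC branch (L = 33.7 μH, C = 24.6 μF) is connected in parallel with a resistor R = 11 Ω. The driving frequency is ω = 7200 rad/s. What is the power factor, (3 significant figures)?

0.441

X_L = ωL = 0.243 Ω
X_C = 1/(ωC) = 5.65 Ω
Branch 1: Z₁ = R = 11.0 Ω
Branch 2 (series LC): Z₂ = j(X_L − X_C) = −j5.40 Ω
Parallel: Z = Z₁Z₂/(Z₁+Z₂), |Z| = 4.85 Ω, ∠Z = -63.8°
cos φ = cos(-63.8°) = 0.441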